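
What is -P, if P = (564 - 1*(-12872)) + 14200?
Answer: -27636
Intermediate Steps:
P = 27636 (P = (564 + 12872) + 14200 = 13436 + 14200 = 27636)
-P = -1*27636 = -27636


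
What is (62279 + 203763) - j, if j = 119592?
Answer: 146450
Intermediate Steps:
(62279 + 203763) - j = (62279 + 203763) - 1*119592 = 266042 - 119592 = 146450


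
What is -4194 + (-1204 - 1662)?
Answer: -7060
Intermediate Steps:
-4194 + (-1204 - 1662) = -4194 - 2866 = -7060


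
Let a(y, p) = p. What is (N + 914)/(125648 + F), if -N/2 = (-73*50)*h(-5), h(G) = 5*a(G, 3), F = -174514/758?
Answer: 41846906/47533335 ≈ 0.88037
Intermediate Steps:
F = -87257/379 (F = -174514*1/758 = -87257/379 ≈ -230.23)
h(G) = 15 (h(G) = 5*3 = 15)
N = 109500 (N = -2*(-73*50)*15 = -(-7300)*15 = -2*(-54750) = 109500)
(N + 914)/(125648 + F) = (109500 + 914)/(125648 - 87257/379) = 110414/(47533335/379) = 110414*(379/47533335) = 41846906/47533335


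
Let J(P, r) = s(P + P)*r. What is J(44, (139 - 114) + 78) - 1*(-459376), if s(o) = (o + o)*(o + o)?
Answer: 3649904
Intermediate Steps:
s(o) = 4*o² (s(o) = (2*o)*(2*o) = 4*o²)
J(P, r) = 16*r*P² (J(P, r) = (4*(P + P)²)*r = (4*(2*P)²)*r = (4*(4*P²))*r = (16*P²)*r = 16*r*P²)
J(44, (139 - 114) + 78) - 1*(-459376) = 16*((139 - 114) + 78)*44² - 1*(-459376) = 16*(25 + 78)*1936 + 459376 = 16*103*1936 + 459376 = 3190528 + 459376 = 3649904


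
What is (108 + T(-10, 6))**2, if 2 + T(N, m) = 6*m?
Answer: 20164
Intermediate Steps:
T(N, m) = -2 + 6*m
(108 + T(-10, 6))**2 = (108 + (-2 + 6*6))**2 = (108 + (-2 + 36))**2 = (108 + 34)**2 = 142**2 = 20164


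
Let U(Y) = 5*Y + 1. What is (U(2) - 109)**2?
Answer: 9604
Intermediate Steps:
U(Y) = 1 + 5*Y
(U(2) - 109)**2 = ((1 + 5*2) - 109)**2 = ((1 + 10) - 109)**2 = (11 - 109)**2 = (-98)**2 = 9604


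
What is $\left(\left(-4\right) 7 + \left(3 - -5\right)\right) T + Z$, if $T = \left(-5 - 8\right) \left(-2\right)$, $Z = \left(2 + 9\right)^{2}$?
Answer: $-399$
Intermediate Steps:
$Z = 121$ ($Z = 11^{2} = 121$)
$T = 26$ ($T = \left(-13\right) \left(-2\right) = 26$)
$\left(\left(-4\right) 7 + \left(3 - -5\right)\right) T + Z = \left(\left(-4\right) 7 + \left(3 - -5\right)\right) 26 + 121 = \left(-28 + \left(3 + 5\right)\right) 26 + 121 = \left(-28 + 8\right) 26 + 121 = \left(-20\right) 26 + 121 = -520 + 121 = -399$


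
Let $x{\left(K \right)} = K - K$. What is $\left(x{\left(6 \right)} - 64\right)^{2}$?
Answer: $4096$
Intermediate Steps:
$x{\left(K \right)} = 0$
$\left(x{\left(6 \right)} - 64\right)^{2} = \left(0 - 64\right)^{2} = \left(-64\right)^{2} = 4096$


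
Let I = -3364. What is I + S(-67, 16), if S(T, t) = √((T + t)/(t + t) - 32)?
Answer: -3364 + 5*I*√86/8 ≈ -3364.0 + 5.796*I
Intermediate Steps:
S(T, t) = √(-32 + (T + t)/(2*t)) (S(T, t) = √((T + t)/((2*t)) - 32) = √((T + t)*(1/(2*t)) - 32) = √((T + t)/(2*t) - 32) = √(-32 + (T + t)/(2*t)))
I + S(-67, 16) = -3364 + √(-126 + 2*(-67)/16)/2 = -3364 + √(-126 + 2*(-67)*(1/16))/2 = -3364 + √(-126 - 67/8)/2 = -3364 + √(-1075/8)/2 = -3364 + (5*I*√86/4)/2 = -3364 + 5*I*√86/8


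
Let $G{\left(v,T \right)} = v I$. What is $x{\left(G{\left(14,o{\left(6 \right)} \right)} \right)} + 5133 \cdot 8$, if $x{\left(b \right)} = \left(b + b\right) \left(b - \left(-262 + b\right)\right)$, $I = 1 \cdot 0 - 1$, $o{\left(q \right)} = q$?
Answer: $33728$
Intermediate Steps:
$I = -1$ ($I = 0 - 1 = -1$)
$G{\left(v,T \right)} = - v$ ($G{\left(v,T \right)} = v \left(-1\right) = - v$)
$x{\left(b \right)} = 524 b$ ($x{\left(b \right)} = 2 b 262 = 524 b$)
$x{\left(G{\left(14,o{\left(6 \right)} \right)} \right)} + 5133 \cdot 8 = 524 \left(\left(-1\right) 14\right) + 5133 \cdot 8 = 524 \left(-14\right) + 41064 = -7336 + 41064 = 33728$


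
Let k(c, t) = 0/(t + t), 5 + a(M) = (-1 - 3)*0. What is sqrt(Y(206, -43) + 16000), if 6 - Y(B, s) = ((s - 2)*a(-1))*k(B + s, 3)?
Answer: sqrt(16006) ≈ 126.51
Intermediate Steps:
a(M) = -5 (a(M) = -5 + (-1 - 3)*0 = -5 - 4*0 = -5 + 0 = -5)
k(c, t) = 0 (k(c, t) = 0/((2*t)) = 0*(1/(2*t)) = 0)
Y(B, s) = 6 (Y(B, s) = 6 - (s - 2)*(-5)*0 = 6 - (-2 + s)*(-5)*0 = 6 - (10 - 5*s)*0 = 6 - 1*0 = 6 + 0 = 6)
sqrt(Y(206, -43) + 16000) = sqrt(6 + 16000) = sqrt(16006)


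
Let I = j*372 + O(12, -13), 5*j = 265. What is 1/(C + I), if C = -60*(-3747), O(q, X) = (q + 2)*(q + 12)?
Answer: 1/244872 ≈ 4.0838e-6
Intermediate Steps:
j = 53 (j = (⅕)*265 = 53)
O(q, X) = (2 + q)*(12 + q)
I = 20052 (I = 53*372 + (24 + 12² + 14*12) = 19716 + (24 + 144 + 168) = 19716 + 336 = 20052)
C = 224820
1/(C + I) = 1/(224820 + 20052) = 1/244872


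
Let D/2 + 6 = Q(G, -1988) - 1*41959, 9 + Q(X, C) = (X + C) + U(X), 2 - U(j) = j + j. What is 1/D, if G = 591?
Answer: -1/89102 ≈ -1.1223e-5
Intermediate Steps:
U(j) = 2 - 2*j (U(j) = 2 - (j + j) = 2 - 2*j)
Q(X, C) = -7 + C - X (Q(X, C) = -9 + ((X + C) + (2 - 2*X)) = -9 + ((C + X) + (2 - 2*X)) = -9 + (2 + C - X) = -7 + C - X)
D = -89102 (D = -12 + 2*((-7 - 1988 - 1*591) - 1*41959) = -12 + 2*((-7 - 1988 - 591) - 41959) = -12 + 2*(-2586 - 41959) = -12 + 2*(-44545) = -12 - 89090 = -89102)
1/D = 1/(-89102) = -1/89102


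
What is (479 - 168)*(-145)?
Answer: -45095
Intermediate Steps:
(479 - 168)*(-145) = 311*(-145) = -45095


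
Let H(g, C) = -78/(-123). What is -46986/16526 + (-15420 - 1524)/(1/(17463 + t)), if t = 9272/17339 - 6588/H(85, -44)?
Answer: -223271430607709163/1862538041 ≈ -1.1987e+8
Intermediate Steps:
H(g, C) = 26/41 (H(g, C) = -78*(-1/123) = 26/41)
t = -2341580770/225407 (t = 9272/17339 - 6588/26/41 = 9272*(1/17339) - 6588*41/26 = 9272/17339 - 135054/13 = -2341580770/225407 ≈ -10388.)
-46986/16526 + (-15420 - 1524)/(1/(17463 + t)) = -46986/16526 + (-15420 - 1524)/(1/(17463 - 2341580770/225407)) = -46986*1/16526 - 16944/(1/(1594701671/225407)) = -23493/8263 - 16944/225407/1594701671 = -23493/8263 - 16944*1594701671/225407 = -23493/8263 - 27020625113424/225407 = -223271430607709163/1862538041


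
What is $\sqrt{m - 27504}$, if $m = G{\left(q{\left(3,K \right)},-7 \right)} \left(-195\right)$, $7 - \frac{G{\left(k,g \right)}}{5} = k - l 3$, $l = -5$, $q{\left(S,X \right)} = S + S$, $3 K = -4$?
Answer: $i \sqrt{13854} \approx 117.7 i$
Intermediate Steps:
$K = - \frac{4}{3}$ ($K = \frac{1}{3} \left(-4\right) = - \frac{4}{3} \approx -1.3333$)
$q{\left(S,X \right)} = 2 S$
$G{\left(k,g \right)} = -40 - 5 k$ ($G{\left(k,g \right)} = 35 - 5 \left(k - \left(-5\right) 3\right) = 35 - 5 \left(k - -15\right) = 35 - 5 \left(k + 15\right) = 35 - 5 \left(15 + k\right) = 35 - \left(75 + 5 k\right) = -40 - 5 k$)
$m = 13650$ ($m = \left(-40 - 5 \cdot 2 \cdot 3\right) \left(-195\right) = \left(-40 - 30\right) \left(-195\right) = \left(-70\right) \left(-195\right) = 13650$)
$\sqrt{m - 27504} = \sqrt{13650 - 27504} = \sqrt{-13854} = i \sqrt{13854}$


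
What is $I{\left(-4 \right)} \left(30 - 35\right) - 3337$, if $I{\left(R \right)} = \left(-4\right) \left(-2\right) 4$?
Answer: $-3497$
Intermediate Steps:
$I{\left(R \right)} = 32$ ($I{\left(R \right)} = 8 \cdot 4 = 32$)
$I{\left(-4 \right)} \left(30 - 35\right) - 3337 = 32 \left(30 - 35\right) - 3337 = 32 \left(-5\right) - 3337 = -160 - 3337 = -3497$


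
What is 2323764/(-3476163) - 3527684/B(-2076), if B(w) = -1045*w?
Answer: -1442002057781/628438127955 ≈ -2.2946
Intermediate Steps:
2323764/(-3476163) - 3527684/B(-2076) = 2323764/(-3476163) - 3527684/((-1045*(-2076))) = 2323764*(-1/3476163) - 3527684/2169420 = -774588/1158721 - 3527684*1/2169420 = -774588/1158721 - 881921/542355 = -1442002057781/628438127955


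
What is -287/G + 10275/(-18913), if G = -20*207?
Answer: -37110469/78299820 ≈ -0.47395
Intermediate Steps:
G = -4140
-287/G + 10275/(-18913) = -287/(-4140) + 10275/(-18913) = -287*(-1/4140) + 10275*(-1/18913) = 287/4140 - 10275/18913 = -37110469/78299820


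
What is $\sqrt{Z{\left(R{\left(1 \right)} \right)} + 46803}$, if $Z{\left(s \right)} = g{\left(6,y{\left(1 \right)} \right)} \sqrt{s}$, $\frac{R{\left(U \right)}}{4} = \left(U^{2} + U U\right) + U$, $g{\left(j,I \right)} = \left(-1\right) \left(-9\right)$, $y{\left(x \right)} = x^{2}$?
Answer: $\sqrt{46803 + 18 \sqrt{3}} \approx 216.41$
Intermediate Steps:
$g{\left(j,I \right)} = 9$
$R{\left(U \right)} = 4 U + 8 U^{2}$ ($R{\left(U \right)} = 4 \left(\left(U^{2} + U U\right) + U\right) = 4 \left(\left(U^{2} + U^{2}\right) + U\right) = 4 \left(2 U^{2} + U\right) = 4 \left(U + 2 U^{2}\right) = 4 U + 8 U^{2}$)
$Z{\left(s \right)} = 9 \sqrt{s}$
$\sqrt{Z{\left(R{\left(1 \right)} \right)} + 46803} = \sqrt{9 \sqrt{4 \cdot 1 \left(1 + 2 \cdot 1\right)} + 46803} = \sqrt{9 \sqrt{4 \cdot 1 \left(1 + 2\right)} + 46803} = \sqrt{9 \sqrt{4 \cdot 1 \cdot 3} + 46803} = \sqrt{9 \sqrt{12} + 46803} = \sqrt{9 \cdot 2 \sqrt{3} + 46803} = \sqrt{18 \sqrt{3} + 46803} = \sqrt{46803 + 18 \sqrt{3}}$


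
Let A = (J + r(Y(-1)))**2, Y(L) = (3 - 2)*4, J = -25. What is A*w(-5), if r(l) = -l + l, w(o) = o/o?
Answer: 625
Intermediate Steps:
w(o) = 1
Y(L) = 4 (Y(L) = 1*4 = 4)
r(l) = 0
A = 625 (A = (-25 + 0)**2 = (-25)**2 = 625)
A*w(-5) = 625*1 = 625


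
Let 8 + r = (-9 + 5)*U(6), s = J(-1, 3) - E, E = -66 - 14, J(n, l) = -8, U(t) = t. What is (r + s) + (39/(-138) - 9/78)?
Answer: 11841/299 ≈ 39.602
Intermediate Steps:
E = -80
s = 72 (s = -8 - 1*(-80) = -8 + 80 = 72)
r = -32 (r = -8 + (-9 + 5)*6 = -8 - 4*6 = -8 - 24 = -32)
(r + s) + (39/(-138) - 9/78) = (-32 + 72) + (39/(-138) - 9/78) = 40 + (39*(-1/138) - 9*1/78) = 40 + (-13/46 - 3/26) = 40 - 119/299 = 11841/299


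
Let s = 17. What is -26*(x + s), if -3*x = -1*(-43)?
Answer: -208/3 ≈ -69.333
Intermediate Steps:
x = -43/3 (x = -(-1)*(-43)/3 = -⅓*43 = -43/3 ≈ -14.333)
-26*(x + s) = -26*(-43/3 + 17) = -26*8/3 = -208/3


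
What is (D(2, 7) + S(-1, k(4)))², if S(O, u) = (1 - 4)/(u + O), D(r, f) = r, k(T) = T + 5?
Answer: 169/64 ≈ 2.6406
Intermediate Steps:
k(T) = 5 + T
S(O, u) = -3/(O + u)
(D(2, 7) + S(-1, k(4)))² = (2 - 3/(-1 + (5 + 4)))² = (2 - 3/(-1 + 9))² = (2 - 3/8)² = (13/8)² = 169/64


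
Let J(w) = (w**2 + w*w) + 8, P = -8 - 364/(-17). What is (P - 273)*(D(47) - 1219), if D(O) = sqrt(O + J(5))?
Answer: 5379447/17 - 4413*sqrt(105)/17 ≈ 3.1378e+5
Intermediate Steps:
P = 228/17 (P = -8 - 364*(-1)/17 = -8 - 26*(-14/17) = -8 + 364/17 = 228/17 ≈ 13.412)
J(w) = 8 + 2*w**2 (J(w) = (w**2 + w**2) + 8 = 2*w**2 + 8 = 8 + 2*w**2)
D(O) = sqrt(58 + O) (D(O) = sqrt(O + (8 + 2*5**2)) = sqrt(O + (8 + 2*25)) = sqrt(O + (8 + 50)) = sqrt(O + 58) = sqrt(58 + O))
(P - 273)*(D(47) - 1219) = (228/17 - 273)*(sqrt(58 + 47) - 1219) = -4413*(sqrt(105) - 1219)/17 = -4413*(-1219 + sqrt(105))/17 = 5379447/17 - 4413*sqrt(105)/17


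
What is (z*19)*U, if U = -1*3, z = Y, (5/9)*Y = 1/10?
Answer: -513/50 ≈ -10.260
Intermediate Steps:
Y = 9/50 (Y = (9/5)/10 = (9/5)*(1/10) = 9/50 ≈ 0.18000)
z = 9/50 ≈ 0.18000
U = -3
(z*19)*U = ((9/50)*19)*(-3) = (171/50)*(-3) = -513/50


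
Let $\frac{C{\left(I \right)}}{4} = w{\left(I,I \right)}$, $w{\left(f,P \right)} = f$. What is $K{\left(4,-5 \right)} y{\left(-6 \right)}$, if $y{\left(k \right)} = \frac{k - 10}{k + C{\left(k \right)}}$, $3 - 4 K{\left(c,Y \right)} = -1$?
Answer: $\frac{8}{15} \approx 0.53333$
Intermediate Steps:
$K{\left(c,Y \right)} = 1$ ($K{\left(c,Y \right)} = \frac{3}{4} - - \frac{1}{4} = \frac{3}{4} + \frac{1}{4} = 1$)
$C{\left(I \right)} = 4 I$
$y{\left(k \right)} = \frac{-10 + k}{5 k}$ ($y{\left(k \right)} = \frac{k - 10}{k + 4 k} = \frac{k - 10}{5 k} = \left(k - 10\right) \frac{1}{5 k} = \left(-10 + k\right) \frac{1}{5 k} = \frac{-10 + k}{5 k}$)
$K{\left(4,-5 \right)} y{\left(-6 \right)} = 1 \frac{-10 - 6}{5 \left(-6\right)} = 1 \cdot \frac{1}{5} \left(- \frac{1}{6}\right) \left(-16\right) = 1 \cdot \frac{8}{15} = \frac{8}{15}$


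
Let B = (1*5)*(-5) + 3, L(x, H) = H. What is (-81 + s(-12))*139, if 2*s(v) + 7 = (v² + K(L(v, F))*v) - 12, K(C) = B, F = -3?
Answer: 31553/2 ≈ 15777.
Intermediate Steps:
B = -22 (B = 5*(-5) + 3 = -25 + 3 = -22)
K(C) = -22
s(v) = -19/2 + v²/2 - 11*v (s(v) = -7/2 + ((v² - 22*v) - 12)/2 = -7/2 + (-12 + v² - 22*v)/2 = -7/2 + (-6 + v²/2 - 11*v) = -19/2 + v²/2 - 11*v)
(-81 + s(-12))*139 = (-81 + (-19/2 + (½)*(-12)² - 11*(-12)))*139 = (-81 + (-19/2 + (½)*144 + 132))*139 = (-81 + (-19/2 + 72 + 132))*139 = (-81 + 389/2)*139 = (227/2)*139 = 31553/2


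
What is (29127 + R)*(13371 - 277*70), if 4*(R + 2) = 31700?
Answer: -223003950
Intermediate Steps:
R = 7923 (R = -2 + (¼)*31700 = -2 + 7925 = 7923)
(29127 + R)*(13371 - 277*70) = (29127 + 7923)*(13371 - 277*70) = 37050*(13371 - 19390) = 37050*(-6019) = -223003950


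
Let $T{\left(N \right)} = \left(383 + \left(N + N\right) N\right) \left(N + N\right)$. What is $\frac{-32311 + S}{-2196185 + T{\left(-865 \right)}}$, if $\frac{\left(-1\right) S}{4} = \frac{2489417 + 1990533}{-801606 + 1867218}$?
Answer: $\frac{8612227283}{690441257211825} \approx 1.2474 \cdot 10^{-5}$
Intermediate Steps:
$S = - \frac{4479950}{266403}$ ($S = - 4 \frac{2489417 + 1990533}{-801606 + 1867218} = - 4 \cdot \frac{4479950}{1065612} = - 4 \cdot 4479950 \cdot \frac{1}{1065612} = \left(-4\right) \frac{2239975}{532806} = - \frac{4479950}{266403} \approx -16.816$)
$T{\left(N \right)} = 2 N \left(383 + 2 N^{2}\right)$ ($T{\left(N \right)} = \left(383 + 2 N N\right) 2 N = \left(383 + 2 N^{2}\right) 2 N = 2 N \left(383 + 2 N^{2}\right)$)
$\frac{-32311 + S}{-2196185 + T{\left(-865 \right)}} = \frac{-32311 - \frac{4479950}{266403}}{-2196185 + \left(4 \left(-865\right)^{3} + 766 \left(-865\right)\right)} = - \frac{8612227283}{266403 \left(-2196185 + \left(4 \left(-647214625\right) - 662590\right)\right)} = - \frac{8612227283}{266403 \left(-2196185 - 2589521090\right)} = - \frac{8612227283}{266403 \left(-2591717275\right)} = \left(- \frac{8612227283}{266403}\right) \left(- \frac{1}{2591717275}\right) = \frac{8612227283}{690441257211825}$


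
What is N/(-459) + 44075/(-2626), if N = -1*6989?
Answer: -1877311/1205334 ≈ -1.5575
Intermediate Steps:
N = -6989
N/(-459) + 44075/(-2626) = -6989/(-459) + 44075/(-2626) = -6989*(-1/459) + 44075*(-1/2626) = 6989/459 - 44075/2626 = -1877311/1205334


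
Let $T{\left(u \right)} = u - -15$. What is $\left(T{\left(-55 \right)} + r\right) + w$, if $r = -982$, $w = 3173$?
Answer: $2151$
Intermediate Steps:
$T{\left(u \right)} = 15 + u$ ($T{\left(u \right)} = u + 15 = 15 + u$)
$\left(T{\left(-55 \right)} + r\right) + w = \left(\left(15 - 55\right) - 982\right) + 3173 = \left(-40 - 982\right) + 3173 = -1022 + 3173 = 2151$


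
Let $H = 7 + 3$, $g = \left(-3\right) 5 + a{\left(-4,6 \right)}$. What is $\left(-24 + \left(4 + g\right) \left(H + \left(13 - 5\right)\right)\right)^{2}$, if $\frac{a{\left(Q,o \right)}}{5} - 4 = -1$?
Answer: $2304$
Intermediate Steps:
$a{\left(Q,o \right)} = 15$ ($a{\left(Q,o \right)} = 20 + 5 \left(-1\right) = 20 - 5 = 15$)
$g = 0$ ($g = \left(-3\right) 5 + 15 = -15 + 15 = 0$)
$H = 10$
$\left(-24 + \left(4 + g\right) \left(H + \left(13 - 5\right)\right)\right)^{2} = \left(-24 + \left(4 + 0\right) \left(10 + \left(13 - 5\right)\right)\right)^{2} = \left(-24 + 4 \left(10 + \left(13 - 5\right)\right)\right)^{2} = \left(-24 + 4 \left(10 + 8\right)\right)^{2} = \left(-24 + 4 \cdot 18\right)^{2} = \left(-24 + 72\right)^{2} = 48^{2} = 2304$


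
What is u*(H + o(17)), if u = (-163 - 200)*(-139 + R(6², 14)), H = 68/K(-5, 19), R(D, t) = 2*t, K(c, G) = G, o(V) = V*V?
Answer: 223988787/19 ≈ 1.1789e+7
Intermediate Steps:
o(V) = V²
H = 68/19 ≈ 3.5789
u = 40293 (u = (-163 - 200)*(-139 + 2*14) = -363*(-139 + 28) = -363*(-111) = 40293)
u*(H + o(17)) = 40293*(68/19 + 17²) = 40293*(68/19 + 289) = 40293*(5559/19) = 223988787/19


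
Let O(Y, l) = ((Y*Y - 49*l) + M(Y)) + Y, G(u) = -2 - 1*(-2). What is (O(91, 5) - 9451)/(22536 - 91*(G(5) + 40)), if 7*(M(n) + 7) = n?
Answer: -659/9448 ≈ -0.069750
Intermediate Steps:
G(u) = 0 (G(u) = -2 + 2 = 0)
M(n) = -7 + n/7
O(Y, l) = -7 + Y² - 49*l + 8*Y/7 (O(Y, l) = ((Y*Y - 49*l) + (-7 + Y/7)) + Y = ((Y² - 49*l) + (-7 + Y/7)) + Y = (-7 + Y² - 49*l + Y/7) + Y = -7 + Y² - 49*l + 8*Y/7)
(O(91, 5) - 9451)/(22536 - 91*(G(5) + 40)) = ((-7 + 91² - 49*5 + (8/7)*91) - 9451)/(22536 - 91*(0 + 40)) = ((-7 + 8281 - 245 + 104) - 9451)/(22536 - 91*40) = (8133 - 9451)/(22536 - 3640) = -1318/18896 = -1318*1/18896 = -659/9448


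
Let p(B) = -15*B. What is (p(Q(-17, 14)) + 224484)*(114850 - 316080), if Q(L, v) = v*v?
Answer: -44581299120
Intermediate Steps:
Q(L, v) = v²
(p(Q(-17, 14)) + 224484)*(114850 - 316080) = (-15*14² + 224484)*(114850 - 316080) = (-15*196 + 224484)*(-201230) = (-2940 + 224484)*(-201230) = 221544*(-201230) = -44581299120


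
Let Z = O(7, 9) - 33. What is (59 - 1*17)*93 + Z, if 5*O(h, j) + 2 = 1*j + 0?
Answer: 19372/5 ≈ 3874.4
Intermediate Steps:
O(h, j) = -⅖ + j/5 (O(h, j) = -⅖ + (1*j + 0)/5 = -⅖ + (j + 0)/5 = -⅖ + j/5)
Z = -158/5 (Z = (-⅖ + (⅕)*9) - 33 = (-⅖ + 9/5) - 33 = 7/5 - 33 = -158/5 ≈ -31.600)
(59 - 1*17)*93 + Z = (59 - 1*17)*93 - 158/5 = (59 - 17)*93 - 158/5 = 42*93 - 158/5 = 3906 - 158/5 = 19372/5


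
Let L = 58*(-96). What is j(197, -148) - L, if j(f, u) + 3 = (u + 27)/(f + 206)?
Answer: 2242574/403 ≈ 5564.7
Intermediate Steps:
j(f, u) = -3 + (27 + u)/(206 + f) (j(f, u) = -3 + (u + 27)/(f + 206) = -3 + (27 + u)/(206 + f))
L = -5568
j(197, -148) - L = (-591 - 148 - 3*197)/(206 + 197) - 1*(-5568) = (-591 - 148 - 591)/403 + 5568 = (1/403)*(-1330) + 5568 = -1330/403 + 5568 = 2242574/403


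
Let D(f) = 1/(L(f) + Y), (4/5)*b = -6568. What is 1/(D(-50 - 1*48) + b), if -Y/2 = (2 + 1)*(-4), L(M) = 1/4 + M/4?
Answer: -1/8214 ≈ -0.00012174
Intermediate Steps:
b = -8210 (b = (5/4)*(-6568) = -8210)
L(M) = 1/4 + M/4 (L(M) = 1*(1/4) + M*(1/4) = 1/4 + M/4)
Y = 24 (Y = -2*(2 + 1)*(-4) = -6*(-4) = -2*(-12) = 24)
D(f) = 1/(97/4 + f/4) (D(f) = 1/((1/4 + f/4) + 24) = 1/(97/4 + f/4))
1/(D(-50 - 1*48) + b) = 1/(4/(97 + (-50 - 1*48)) - 8210) = 1/(4/(97 + (-50 - 48)) - 8210) = 1/(4/(97 - 98) - 8210) = 1/(4/(-1) - 8210) = 1/(4*(-1) - 8210) = 1/(-4 - 8210) = 1/(-8214) = -1/8214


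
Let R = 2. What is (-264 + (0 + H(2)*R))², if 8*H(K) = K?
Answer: 277729/4 ≈ 69432.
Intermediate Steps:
H(K) = K/8
(-264 + (0 + H(2)*R))² = (-264 + (0 + ((⅛)*2)*2))² = (-264 + (0 + (¼)*2))² = (-264 + (0 + ½))² = (-264 + ½)² = (-527/2)² = 277729/4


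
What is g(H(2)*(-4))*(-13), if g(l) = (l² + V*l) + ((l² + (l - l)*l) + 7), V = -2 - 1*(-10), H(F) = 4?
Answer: -5083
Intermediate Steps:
V = 8 (V = -2 + 10 = 8)
g(l) = 7 + 2*l² + 8*l (g(l) = (l² + 8*l) + ((l² + (l - l)*l) + 7) = (l² + 8*l) + ((l² + 0*l) + 7) = (l² + 8*l) + ((l² + 0) + 7) = (l² + 8*l) + (l² + 7) = (l² + 8*l) + (7 + l²) = 7 + 2*l² + 8*l)
g(H(2)*(-4))*(-13) = (7 + 2*(4*(-4))² + 8*(4*(-4)))*(-13) = (7 + 2*(-16)² + 8*(-16))*(-13) = (7 + 2*256 - 128)*(-13) = (7 + 512 - 128)*(-13) = 391*(-13) = -5083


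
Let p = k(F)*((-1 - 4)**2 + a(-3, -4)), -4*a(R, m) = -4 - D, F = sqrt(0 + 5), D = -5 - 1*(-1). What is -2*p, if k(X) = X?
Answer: -50*sqrt(5) ≈ -111.80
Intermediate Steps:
D = -4 (D = -5 + 1 = -4)
F = sqrt(5) ≈ 2.2361
a(R, m) = 0 (a(R, m) = -(-4 - 1*(-4))/4 = -(-4 + 4)/4 = -1/4*0 = 0)
p = 25*sqrt(5) (p = sqrt(5)*((-1 - 4)**2 + 0) = sqrt(5)*((-5)**2 + 0) = sqrt(5)*(25 + 0) = sqrt(5)*25 = 25*sqrt(5) ≈ 55.902)
-2*p = -50*sqrt(5)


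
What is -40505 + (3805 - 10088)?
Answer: -46788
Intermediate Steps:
-40505 + (3805 - 10088) = -40505 - 6283 = -46788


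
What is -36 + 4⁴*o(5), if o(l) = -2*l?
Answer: -2596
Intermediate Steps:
-36 + 4⁴*o(5) = -36 + 4⁴*(-2*5) = -36 + 256*(-10) = -36 - 2560 = -2596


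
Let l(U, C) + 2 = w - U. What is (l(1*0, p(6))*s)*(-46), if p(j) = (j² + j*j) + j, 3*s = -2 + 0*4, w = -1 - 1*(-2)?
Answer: -92/3 ≈ -30.667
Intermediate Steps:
w = 1 (w = -1 + 2 = 1)
s = -⅔ (s = (-2 + 0*4)/3 = (-2 + 0)/3 = (⅓)*(-2) = -⅔ ≈ -0.66667)
p(j) = j + 2*j² (p(j) = (j² + j²) + j = 2*j² + j = j + 2*j²)
l(U, C) = -1 - U (l(U, C) = -2 + (1 - U) = -1 - U)
(l(1*0, p(6))*s)*(-46) = ((-1 - 0)*(-⅔))*(-46) = ((-1 - 1*0)*(-⅔))*(-46) = ((-1 + 0)*(-⅔))*(-46) = -1*(-⅔)*(-46) = (⅔)*(-46) = -92/3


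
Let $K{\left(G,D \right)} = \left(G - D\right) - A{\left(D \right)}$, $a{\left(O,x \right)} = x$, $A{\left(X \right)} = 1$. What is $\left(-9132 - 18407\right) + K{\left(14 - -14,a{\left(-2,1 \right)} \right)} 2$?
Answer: $-27487$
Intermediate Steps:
$K{\left(G,D \right)} = -1 + G - D$ ($K{\left(G,D \right)} = \left(G - D\right) - 1 = -1 + G - D$)
$\left(-9132 - 18407\right) + K{\left(14 - -14,a{\left(-2,1 \right)} \right)} 2 = \left(-9132 - 18407\right) + \left(-1 + \left(14 - -14\right) - 1\right) 2 = -27539 + \left(-1 + \left(14 + 14\right) - 1\right) 2 = -27539 + \left(-1 + 28 - 1\right) 2 = -27539 + 26 \cdot 2 = -27539 + 52 = -27487$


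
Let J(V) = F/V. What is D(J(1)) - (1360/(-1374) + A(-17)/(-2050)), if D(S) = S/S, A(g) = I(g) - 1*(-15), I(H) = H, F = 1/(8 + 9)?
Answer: 1400488/704175 ≈ 1.9888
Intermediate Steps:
F = 1/17 ≈ 0.058824
J(V) = 1/(17*V)
A(g) = 15 + g (A(g) = g - 1*(-15) = g + 15 = 15 + g)
D(S) = 1
D(J(1)) - (1360/(-1374) + A(-17)/(-2050)) = 1 - (1360/(-1374) + (15 - 17)/(-2050)) = 1 - (1360*(-1/1374) - 2*(-1/2050)) = 1 - (-680/687 + 1/1025) = 1 - 1*(-696313/704175) = 1 + 696313/704175 = 1400488/704175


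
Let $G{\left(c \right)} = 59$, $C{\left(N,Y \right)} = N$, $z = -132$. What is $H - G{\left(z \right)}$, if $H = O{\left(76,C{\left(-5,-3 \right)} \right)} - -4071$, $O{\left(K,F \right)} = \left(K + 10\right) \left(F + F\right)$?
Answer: $3152$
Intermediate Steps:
$O{\left(K,F \right)} = 2 F \left(10 + K\right)$ ($O{\left(K,F \right)} = \left(10 + K\right) 2 F = 2 F \left(10 + K\right)$)
$H = 3211$ ($H = 2 \left(-5\right) \left(10 + 76\right) - -4071 = 2 \left(-5\right) 86 + 4071 = -860 + 4071 = 3211$)
$H - G{\left(z \right)} = 3211 - 59 = 3152$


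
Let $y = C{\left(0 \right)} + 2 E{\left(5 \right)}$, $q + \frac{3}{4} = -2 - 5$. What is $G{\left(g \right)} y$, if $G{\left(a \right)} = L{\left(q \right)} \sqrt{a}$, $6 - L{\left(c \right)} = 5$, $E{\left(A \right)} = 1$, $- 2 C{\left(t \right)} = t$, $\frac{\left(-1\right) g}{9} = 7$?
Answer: $6 i \sqrt{7} \approx 15.875 i$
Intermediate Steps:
$g = -63$ ($g = \left(-9\right) 7 = -63$)
$C{\left(t \right)} = - \frac{t}{2}$
$q = - \frac{31}{4}$ ($q = - \frac{3}{4} - 7 = - \frac{31}{4} \approx -7.75$)
$L{\left(c \right)} = 1$ ($L{\left(c \right)} = 6 - 5 = 1$)
$G{\left(a \right)} = \sqrt{a}$ ($G{\left(a \right)} = 1 \sqrt{a} = \sqrt{a}$)
$y = 2$ ($y = \left(- \frac{1}{2}\right) 0 + 2 \cdot 1 = 0 + 2 = 2$)
$G{\left(g \right)} y = \sqrt{-63} \cdot 2 = 3 i \sqrt{7} \cdot 2 = 6 i \sqrt{7}$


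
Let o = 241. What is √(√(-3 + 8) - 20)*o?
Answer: 241*√(-20 + √5) ≈ 1015.7*I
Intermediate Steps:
√(√(-3 + 8) - 20)*o = √(√(-3 + 8) - 20)*241 = √(√5 - 20)*241 = √(-20 + √5)*241 = 241*√(-20 + √5)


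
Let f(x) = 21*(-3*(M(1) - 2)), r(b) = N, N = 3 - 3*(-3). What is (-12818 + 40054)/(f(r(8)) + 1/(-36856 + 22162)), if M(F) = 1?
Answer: 400205784/925721 ≈ 432.32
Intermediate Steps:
N = 12 (N = 3 + 9 = 12)
r(b) = 12
f(x) = 63 (f(x) = 21*(-3*(1 - 2)) = 21*(-3*(-1)) = 21*3 = 63)
(-12818 + 40054)/(f(r(8)) + 1/(-36856 + 22162)) = (-12818 + 40054)/(63 + 1/(-36856 + 22162)) = 27236/(63 + 1/(-14694)) = 27236/(63 - 1/14694) = 27236/(925721/14694) = 27236*(14694/925721) = 400205784/925721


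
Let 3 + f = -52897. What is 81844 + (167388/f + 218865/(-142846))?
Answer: 154605766951213/1889138350 ≈ 81839.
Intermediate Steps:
f = -52900 (f = -3 - 52897 = -52900)
81844 + (167388/f + 218865/(-142846)) = 81844 + (167388/(-52900) + 218865/(-142846)) = 81844 + (167388*(-1/52900) + 218865*(-1/142846)) = 81844 + (-41847/13225 - 218865/142846) = 81844 - 8872166187/1889138350 = 154605766951213/1889138350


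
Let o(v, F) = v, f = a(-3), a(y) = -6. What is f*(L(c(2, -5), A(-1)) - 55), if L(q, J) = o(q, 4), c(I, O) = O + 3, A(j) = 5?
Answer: 342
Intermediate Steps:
c(I, O) = 3 + O
f = -6
L(q, J) = q
f*(L(c(2, -5), A(-1)) - 55) = -6*((3 - 5) - 55) = -6*(-2 - 55) = -6*(-57) = 342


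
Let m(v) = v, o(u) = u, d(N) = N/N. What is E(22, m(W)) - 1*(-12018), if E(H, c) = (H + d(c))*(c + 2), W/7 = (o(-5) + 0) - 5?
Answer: 10454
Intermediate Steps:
d(N) = 1
W = -70 (W = 7*((-5 + 0) - 5) = 7*(-5 - 5) = 7*(-10) = -70)
E(H, c) = (1 + H)*(2 + c) (E(H, c) = (H + 1)*(c + 2) = (1 + H)*(2 + c))
E(22, m(W)) - 1*(-12018) = (2 - 70 + 2*22 + 22*(-70)) - 1*(-12018) = (2 - 70 + 44 - 1540) + 12018 = -1564 + 12018 = 10454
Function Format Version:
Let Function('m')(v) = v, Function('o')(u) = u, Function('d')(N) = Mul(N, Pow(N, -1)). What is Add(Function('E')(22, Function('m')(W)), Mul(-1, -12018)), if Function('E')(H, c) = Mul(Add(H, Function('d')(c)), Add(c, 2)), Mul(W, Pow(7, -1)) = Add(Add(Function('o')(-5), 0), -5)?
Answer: 10454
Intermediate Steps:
Function('d')(N) = 1
W = -70 (W = Mul(7, Add(Add(-5, 0), -5)) = Mul(7, Add(-5, -5)) = Mul(7, -10) = -70)
Function('E')(H, c) = Mul(Add(1, H), Add(2, c)) (Function('E')(H, c) = Mul(Add(H, 1), Add(c, 2)) = Mul(Add(1, H), Add(2, c)))
Add(Function('E')(22, Function('m')(W)), Mul(-1, -12018)) = Add(Add(2, -70, Mul(2, 22), Mul(22, -70)), Mul(-1, -12018)) = Add(Add(2, -70, 44, -1540), 12018) = Add(-1564, 12018) = 10454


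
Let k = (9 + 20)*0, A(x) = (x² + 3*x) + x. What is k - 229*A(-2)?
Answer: 916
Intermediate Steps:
A(x) = x² + 4*x
k = 0 (k = 29*0 = 0)
k - 229*A(-2) = 0 - 229*(-2*(4 - 2)) = 0 - 229*(-2*2) = 0 - 229*(-4) = 0 - 1*(-916) = 0 + 916 = 916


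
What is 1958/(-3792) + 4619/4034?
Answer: 2404169/3824232 ≈ 0.62867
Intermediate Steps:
1958/(-3792) + 4619/4034 = 1958*(-1/3792) + 4619*(1/4034) = -979/1896 + 4619/4034 = 2404169/3824232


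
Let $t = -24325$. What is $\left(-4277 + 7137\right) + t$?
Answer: $-21465$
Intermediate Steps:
$\left(-4277 + 7137\right) + t = \left(-4277 + 7137\right) - 24325 = 2860 - 24325 = -21465$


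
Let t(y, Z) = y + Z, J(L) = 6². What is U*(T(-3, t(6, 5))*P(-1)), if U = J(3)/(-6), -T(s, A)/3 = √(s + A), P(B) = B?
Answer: -36*√2 ≈ -50.912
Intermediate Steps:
J(L) = 36
t(y, Z) = Z + y
T(s, A) = -3*√(A + s) (T(s, A) = -3*√(s + A) = -3*√(A + s))
U = -6 (U = 36/(-6) = 36*(-⅙) = -6)
U*(T(-3, t(6, 5))*P(-1)) = -6*(-3*√((5 + 6) - 3))*(-1) = -6*(-3*√(11 - 3))*(-1) = -6*(-6*√2)*(-1) = -36*√2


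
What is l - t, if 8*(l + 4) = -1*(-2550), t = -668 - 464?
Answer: 5787/4 ≈ 1446.8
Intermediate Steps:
t = -1132
l = 1259/4 (l = -4 + (-1*(-2550))/8 = -4 + (1/8)*2550 = -4 + 1275/4 = 1259/4 ≈ 314.75)
l - t = 1259/4 - 1*(-1132) = 1259/4 + 1132 = 5787/4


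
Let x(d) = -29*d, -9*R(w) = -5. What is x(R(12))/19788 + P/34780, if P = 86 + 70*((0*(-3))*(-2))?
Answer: 2568203/1548509940 ≈ 0.0016585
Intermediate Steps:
R(w) = 5/9 (R(w) = -1/9*(-5) = 5/9)
P = 86 (P = 86 + 70*(0*(-2)) = 86 + 70*0 = 86 + 0 = 86)
x(R(12))/19788 + P/34780 = -29*5/9/19788 + 86/34780 = -145/9*1/19788 + 86*(1/34780) = -145/178092 + 43/17390 = 2568203/1548509940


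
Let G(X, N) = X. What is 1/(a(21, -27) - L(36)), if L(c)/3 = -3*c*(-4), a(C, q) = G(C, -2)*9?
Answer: -1/1107 ≈ -0.00090334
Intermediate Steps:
a(C, q) = 9*C (a(C, q) = C*9 = 9*C)
L(c) = 36*c (L(c) = 3*(-3*c*(-4)) = 3*(12*c) = 36*c)
1/(a(21, -27) - L(36)) = 1/(9*21 - 36*36) = 1/(189 - 1*1296) = 1/(189 - 1296) = 1/(-1107) = -1/1107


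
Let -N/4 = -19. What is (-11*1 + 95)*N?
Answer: 6384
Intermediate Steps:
N = 76 (N = -4*(-19) = 76)
(-11*1 + 95)*N = (-11*1 + 95)*76 = (-11 + 95)*76 = 84*76 = 6384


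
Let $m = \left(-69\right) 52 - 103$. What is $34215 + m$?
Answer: $30524$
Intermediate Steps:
$m = -3691$ ($m = -3588 - 103 = -3691$)
$34215 + m = 34215 - 3691 = 30524$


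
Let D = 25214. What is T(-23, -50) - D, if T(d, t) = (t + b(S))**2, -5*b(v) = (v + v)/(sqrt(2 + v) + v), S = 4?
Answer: -14155898/625 - 10128*sqrt(6)/625 ≈ -22689.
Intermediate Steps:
b(v) = -2*v/(5*(v + sqrt(2 + v))) (b(v) = -(v + v)/(5*(sqrt(2 + v) + v)) = -2*v/(5*(v + sqrt(2 + v))))
T(d, t) = (t - 8/(20 + 5*sqrt(6)))**2 (T(d, t) = (t - 2*4/(5*4 + 5*sqrt(2 + 4)))**2 = (t - 2*4/(20 + 5*sqrt(6)))**2 = (t - 8/(20 + 5*sqrt(6)))**2)
T(-23, -50) - D = (-8 + 5*(-50)*(4 + sqrt(6)))**2/(25*(4 + sqrt(6))**2) - 1*25214 = (-8 + (-1000 - 250*sqrt(6)))**2/(25*(4 + sqrt(6))**2) - 25214 = (-1008 - 250*sqrt(6))**2/(25*(4 + sqrt(6))**2) - 25214 = -25214 + (-1008 - 250*sqrt(6))**2/(25*(4 + sqrt(6))**2)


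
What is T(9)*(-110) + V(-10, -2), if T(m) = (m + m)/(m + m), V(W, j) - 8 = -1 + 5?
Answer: -98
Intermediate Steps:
V(W, j) = 12 (V(W, j) = 8 + (-1 + 5) = 8 + 4 = 12)
T(m) = 1 (T(m) = (2*m)/((2*m)) = (2*m)*(1/(2*m)) = 1)
T(9)*(-110) + V(-10, -2) = 1*(-110) + 12 = -110 + 12 = -98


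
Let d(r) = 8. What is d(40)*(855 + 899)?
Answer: 14032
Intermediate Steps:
d(40)*(855 + 899) = 8*(855 + 899) = 8*1754 = 14032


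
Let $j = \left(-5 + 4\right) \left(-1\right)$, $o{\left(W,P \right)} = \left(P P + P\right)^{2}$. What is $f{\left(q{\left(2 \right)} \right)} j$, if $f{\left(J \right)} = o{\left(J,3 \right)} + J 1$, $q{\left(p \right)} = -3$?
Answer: $141$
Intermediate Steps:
$o{\left(W,P \right)} = \left(P + P^{2}\right)^{2}$ ($o{\left(W,P \right)} = \left(P^{2} + P\right)^{2} = \left(P + P^{2}\right)^{2}$)
$j = 1$ ($j = \left(-1\right) \left(-1\right) = 1$)
$f{\left(J \right)} = 144 + J$ ($f{\left(J \right)} = 3^{2} \left(1 + 3\right)^{2} + J 1 = 9 \cdot 4^{2} + J = 9 \cdot 16 + J = 144 + J$)
$f{\left(q{\left(2 \right)} \right)} j = \left(144 - 3\right) 1 = 141 \cdot 1 = 141$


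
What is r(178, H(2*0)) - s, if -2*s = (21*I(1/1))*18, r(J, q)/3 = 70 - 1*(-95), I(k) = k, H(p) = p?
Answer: 684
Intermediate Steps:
r(J, q) = 495 (r(J, q) = 3*(70 - 1*(-95)) = 3*(70 + 95) = 3*165 = 495)
s = -189 (s = -21/1*18/2 = -21*1*18/2 = -21*18/2 = -1/2*378 = -189)
r(178, H(2*0)) - s = 495 - 1*(-189) = 495 + 189 = 684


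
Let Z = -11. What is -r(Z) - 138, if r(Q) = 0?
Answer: -138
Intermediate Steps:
-r(Z) - 138 = -1*0 - 138 = 0 - 138 = -138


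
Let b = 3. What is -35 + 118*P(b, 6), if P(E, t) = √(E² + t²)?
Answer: -35 + 354*√5 ≈ 756.57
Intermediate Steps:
-35 + 118*P(b, 6) = -35 + 118*√(3² + 6²) = -35 + 118*√(9 + 36) = -35 + 118*√45 = -35 + 118*(3*√5) = -35 + 354*√5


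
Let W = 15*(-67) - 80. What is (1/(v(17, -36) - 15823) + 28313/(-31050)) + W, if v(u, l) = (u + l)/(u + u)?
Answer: -788699289881/726301350 ≈ -1085.9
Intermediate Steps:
v(u, l) = (l + u)/(2*u) (v(u, l) = (l + u)/((2*u)) = (l + u)*(1/(2*u)) = (l + u)/(2*u))
W = -1085 (W = -1005 - 80 = -1085)
(1/(v(17, -36) - 15823) + 28313/(-31050)) + W = (1/((½)*(-36 + 17)/17 - 15823) + 28313/(-31050)) - 1085 = (1/((½)*(1/17)*(-19) - 15823) + 28313*(-1/31050)) - 1085 = (1/(-19/34 - 15823) - 1231/1350) - 1085 = (1/(-538001/34) - 1231/1350) - 1085 = (-34/538001 - 1231/1350) - 1085 = -662325131/726301350 - 1085 = -788699289881/726301350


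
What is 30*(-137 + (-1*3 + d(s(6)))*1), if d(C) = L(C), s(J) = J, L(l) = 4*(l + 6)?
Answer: -2760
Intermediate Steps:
L(l) = 24 + 4*l (L(l) = 4*(6 + l) = 24 + 4*l)
d(C) = 24 + 4*C
30*(-137 + (-1*3 + d(s(6)))*1) = 30*(-137 + (-1*3 + (24 + 4*6))*1) = 30*(-137 + (-3 + (24 + 24))*1) = 30*(-137 + (-3 + 48)*1) = 30*(-137 + 45*1) = 30*(-137 + 45) = 30*(-92) = -2760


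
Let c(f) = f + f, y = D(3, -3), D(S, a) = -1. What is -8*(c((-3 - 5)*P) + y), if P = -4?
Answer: -504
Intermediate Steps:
y = -1
c(f) = 2*f
-8*(c((-3 - 5)*P) + y) = -8*(2*((-3 - 5)*(-4)) - 1) = -8*(2*(-8*(-4)) - 1) = -8*(2*32 - 1) = -8*(64 - 1) = -8*63 = -504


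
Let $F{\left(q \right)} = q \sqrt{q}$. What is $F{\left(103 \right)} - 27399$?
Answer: $-27399 + 103 \sqrt{103} \approx -26354.0$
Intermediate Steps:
$F{\left(q \right)} = q^{\frac{3}{2}}$
$F{\left(103 \right)} - 27399 = 103^{\frac{3}{2}} - 27399 = 103 \sqrt{103} - 27399 = -27399 + 103 \sqrt{103}$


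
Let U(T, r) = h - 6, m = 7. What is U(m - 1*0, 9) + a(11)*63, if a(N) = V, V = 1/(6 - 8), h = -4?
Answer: -83/2 ≈ -41.500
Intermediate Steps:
V = -½ (V = 1/(-2) = -½ ≈ -0.50000)
U(T, r) = -10 (U(T, r) = -4 - 6 = -10)
a(N) = -½
U(m - 1*0, 9) + a(11)*63 = -10 - ½*63 = -10 - 63/2 = -83/2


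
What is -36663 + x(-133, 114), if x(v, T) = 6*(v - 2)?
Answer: -37473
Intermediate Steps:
x(v, T) = -12 + 6*v (x(v, T) = 6*(-2 + v) = -12 + 6*v)
-36663 + x(-133, 114) = -36663 + (-12 + 6*(-133)) = -36663 + (-12 - 798) = -36663 - 810 = -37473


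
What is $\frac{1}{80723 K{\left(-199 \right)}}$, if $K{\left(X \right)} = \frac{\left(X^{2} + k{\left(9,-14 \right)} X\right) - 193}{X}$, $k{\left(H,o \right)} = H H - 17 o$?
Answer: $\frac{199}{1943244779} \approx 1.0241 \cdot 10^{-7}$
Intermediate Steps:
$k{\left(H,o \right)} = H^{2} - 17 o$
$K{\left(X \right)} = \frac{-193 + X^{2} + 319 X}{X}$ ($K{\left(X \right)} = \frac{\left(X^{2} + \left(9^{2} - -238\right) X\right) - 193}{X} = \frac{\left(X^{2} + \left(81 + 238\right) X\right) - 193}{X} = \frac{\left(X^{2} + 319 X\right) - 193}{X} = \frac{-193 + X^{2} + 319 X}{X}$)
$\frac{1}{80723 K{\left(-199 \right)}} = \frac{1}{80723 \left(319 - 199 - \frac{193}{-199}\right)} = \frac{1}{80723 \left(319 - 199 - - \frac{193}{199}\right)} = \frac{1}{80723 \left(319 - 199 + \frac{193}{199}\right)} = \frac{1}{80723 \cdot \frac{24073}{199}} = \frac{1}{80723} \cdot \frac{199}{24073} = \frac{199}{1943244779}$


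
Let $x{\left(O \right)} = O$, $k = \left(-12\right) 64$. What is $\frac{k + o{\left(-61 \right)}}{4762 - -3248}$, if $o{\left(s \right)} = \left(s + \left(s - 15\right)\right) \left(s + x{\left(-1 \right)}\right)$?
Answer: $\frac{3863}{4005} \approx 0.96454$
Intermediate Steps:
$k = -768$
$o{\left(s \right)} = \left(-1 + s\right) \left(-15 + 2 s\right)$ ($o{\left(s \right)} = \left(s + \left(s - 15\right)\right) \left(s - 1\right) = \left(s + \left(-15 + s\right)\right) \left(-1 + s\right) = \left(-15 + 2 s\right) \left(-1 + s\right) = \left(-1 + s\right) \left(-15 + 2 s\right)$)
$\frac{k + o{\left(-61 \right)}}{4762 - -3248} = \frac{-768 + \left(15 - -1037 + 2 \left(-61\right)^{2}\right)}{4762 - -3248} = \frac{-768 + \left(15 + 1037 + 2 \cdot 3721\right)}{4762 + 3248} = \frac{-768 + \left(15 + 1037 + 7442\right)}{8010} = \left(-768 + 8494\right) \frac{1}{8010} = 7726 \cdot \frac{1}{8010} = \frac{3863}{4005}$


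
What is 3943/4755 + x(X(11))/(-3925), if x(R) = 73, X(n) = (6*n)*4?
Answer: 3025832/3732675 ≈ 0.81063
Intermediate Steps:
X(n) = 24*n
3943/4755 + x(X(11))/(-3925) = 3943/4755 + 73/(-3925) = 3943*(1/4755) + 73*(-1/3925) = 3943/4755 - 73/3925 = 3025832/3732675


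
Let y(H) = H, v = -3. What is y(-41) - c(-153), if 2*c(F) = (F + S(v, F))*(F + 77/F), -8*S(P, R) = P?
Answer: -4796129/408 ≈ -11755.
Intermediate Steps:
S(P, R) = -P/8
c(F) = (3/8 + F)*(F + 77/F)/2 (c(F) = ((F - ⅛*(-3))*(F + 77/F))/2 = ((F + 3/8)*(F + 77/F))/2 = ((3/8 + F)*(F + 77/F))/2 = (3/8 + F)*(F + 77/F)/2)
y(-41) - c(-153) = -41 - (231 - 153*(616 + 3*(-153) + 8*(-153)²))/(16*(-153)) = -41 - (-1)*(231 - 153*(616 - 459 + 8*23409))/(16*153) = -41 - (-1)*(231 - 153*(616 - 459 + 187272))/(16*153) = -41 - (-1)*(231 - 153*187429)/(16*153) = -41 - (-1)*(231 - 28676637)/(16*153) = -41 - (-1)*(-28676406)/(16*153) = -41 - 1*4779401/408 = -41 - 4779401/408 = -4796129/408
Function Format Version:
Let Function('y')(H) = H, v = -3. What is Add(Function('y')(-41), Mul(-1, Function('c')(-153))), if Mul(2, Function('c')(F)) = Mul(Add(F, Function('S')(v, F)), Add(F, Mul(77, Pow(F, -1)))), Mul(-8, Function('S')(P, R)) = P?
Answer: Rational(-4796129, 408) ≈ -11755.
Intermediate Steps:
Function('S')(P, R) = Mul(Rational(-1, 8), P)
Function('c')(F) = Mul(Rational(1, 2), Add(Rational(3, 8), F), Add(F, Mul(77, Pow(F, -1)))) (Function('c')(F) = Mul(Rational(1, 2), Mul(Add(F, Mul(Rational(-1, 8), -3)), Add(F, Mul(77, Pow(F, -1))))) = Mul(Rational(1, 2), Mul(Add(F, Rational(3, 8)), Add(F, Mul(77, Pow(F, -1))))) = Mul(Rational(1, 2), Mul(Add(Rational(3, 8), F), Add(F, Mul(77, Pow(F, -1))))) = Mul(Rational(1, 2), Add(Rational(3, 8), F), Add(F, Mul(77, Pow(F, -1)))))
Add(Function('y')(-41), Mul(-1, Function('c')(-153))) = Add(-41, Mul(-1, Mul(Rational(1, 16), Pow(-153, -1), Add(231, Mul(-153, Add(616, Mul(3, -153), Mul(8, Pow(-153, 2)))))))) = Add(-41, Mul(-1, Mul(Rational(1, 16), Rational(-1, 153), Add(231, Mul(-153, Add(616, -459, Mul(8, 23409))))))) = Add(-41, Mul(-1, Mul(Rational(1, 16), Rational(-1, 153), Add(231, Mul(-153, Add(616, -459, 187272)))))) = Add(-41, Mul(-1, Mul(Rational(1, 16), Rational(-1, 153), Add(231, Mul(-153, 187429))))) = Add(-41, Mul(-1, Mul(Rational(1, 16), Rational(-1, 153), Add(231, -28676637)))) = Add(-41, Mul(-1, Mul(Rational(1, 16), Rational(-1, 153), -28676406))) = Add(-41, Mul(-1, Rational(4779401, 408))) = Add(-41, Rational(-4779401, 408)) = Rational(-4796129, 408)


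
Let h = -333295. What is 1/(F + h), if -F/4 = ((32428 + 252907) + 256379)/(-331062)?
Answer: -165531/55169571217 ≈ -3.0004e-6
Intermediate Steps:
F = 1083428/165531 (F = -4*((32428 + 252907) + 256379)/(-331062) = -4*(285335 + 256379)*(-1)/331062 = -2166856*(-1)/331062 = -4*(-270857/165531) = 1083428/165531 ≈ 6.5452)
1/(F + h) = 1/(1083428/165531 - 333295) = 1/(-55169571217/165531) = -165531/55169571217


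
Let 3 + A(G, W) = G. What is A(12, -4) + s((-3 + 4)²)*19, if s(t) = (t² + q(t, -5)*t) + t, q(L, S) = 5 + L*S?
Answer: 47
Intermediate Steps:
A(G, W) = -3 + G
s(t) = t + t² + t*(5 - 5*t) (s(t) = (t² + (5 + t*(-5))*t) + t = (t² + (5 - 5*t)*t) + t = (t² + t*(5 - 5*t)) + t = t + t² + t*(5 - 5*t))
A(12, -4) + s((-3 + 4)²)*19 = (-3 + 12) + (2*(-3 + 4)²*(3 - 2*(-3 + 4)²))*19 = 9 + (2*1²*(3 - 2*1²))*19 = 9 + (2*1*(3 - 2*1))*19 = 9 + (2*1*(3 - 2))*19 = 9 + (2*1*1)*19 = 9 + 2*19 = 9 + 38 = 47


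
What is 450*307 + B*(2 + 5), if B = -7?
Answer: 138101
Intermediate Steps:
450*307 + B*(2 + 5) = 450*307 - 7*(2 + 5) = 138150 - 7*7 = 138150 - 49 = 138101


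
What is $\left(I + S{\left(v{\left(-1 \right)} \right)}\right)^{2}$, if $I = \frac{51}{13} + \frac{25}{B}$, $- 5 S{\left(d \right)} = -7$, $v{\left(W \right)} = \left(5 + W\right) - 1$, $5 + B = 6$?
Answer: $\frac{3884841}{4225} \approx 919.49$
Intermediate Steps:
$B = 1$ ($B = -5 + 6 = 1$)
$v{\left(W \right)} = 4 + W$
$S{\left(d \right)} = \frac{7}{5}$ ($S{\left(d \right)} = \left(- \frac{1}{5}\right) \left(-7\right) = \frac{7}{5}$)
$I = \frac{376}{13}$ ($I = \frac{51}{13} + \frac{25}{1} = 51 \cdot \frac{1}{13} + 25 \cdot 1 = \frac{51}{13} + 25 = \frac{376}{13} \approx 28.923$)
$\left(I + S{\left(v{\left(-1 \right)} \right)}\right)^{2} = \left(\frac{376}{13} + \frac{7}{5}\right)^{2} = \left(\frac{1971}{65}\right)^{2} = \frac{3884841}{4225}$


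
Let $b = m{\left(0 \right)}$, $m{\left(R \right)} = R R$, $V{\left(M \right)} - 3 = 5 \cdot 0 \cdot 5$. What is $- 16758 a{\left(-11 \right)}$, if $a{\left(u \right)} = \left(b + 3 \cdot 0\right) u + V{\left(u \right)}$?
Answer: $-50274$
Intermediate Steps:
$V{\left(M \right)} = 3$ ($V{\left(M \right)} = 3 + 5 \cdot 0 \cdot 5 = 3 + 0 \cdot 5 = 3 + 0 = 3$)
$m{\left(R \right)} = R^{2}$
$b = 0$ ($b = 0^{2} = 0$)
$a{\left(u \right)} = 3$ ($a{\left(u \right)} = \left(0 + 3 \cdot 0\right) u + 3 = \left(0 + 0\right) u + 3 = 0 u + 3 = 0 + 3 = 3$)
$- 16758 a{\left(-11 \right)} = \left(-16758\right) 3 = -50274$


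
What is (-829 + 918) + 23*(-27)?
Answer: -532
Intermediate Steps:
(-829 + 918) + 23*(-27) = 89 - 621 = -532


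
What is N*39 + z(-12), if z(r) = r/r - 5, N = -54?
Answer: -2110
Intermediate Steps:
z(r) = -4 (z(r) = 1 - 5 = -4)
N*39 + z(-12) = -54*39 - 4 = -2106 - 4 = -2110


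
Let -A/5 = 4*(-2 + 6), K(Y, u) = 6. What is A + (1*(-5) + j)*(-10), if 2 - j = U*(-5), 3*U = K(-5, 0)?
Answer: -150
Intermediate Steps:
U = 2 (U = (⅓)*6 = 2)
A = -80 (A = -20*(-2 + 6) = -20*4 = -5*16 = -80)
j = 12 (j = 2 - 2*(-5) = 2 - 1*(-10) = 2 + 10 = 12)
A + (1*(-5) + j)*(-10) = -80 + (1*(-5) + 12)*(-10) = -80 + (-5 + 12)*(-10) = -80 + 7*(-10) = -80 - 70 = -150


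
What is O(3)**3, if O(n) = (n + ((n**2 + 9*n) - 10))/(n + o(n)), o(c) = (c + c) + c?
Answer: 24389/1728 ≈ 14.114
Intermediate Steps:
o(c) = 3*c (o(c) = 2*c + c = 3*c)
O(n) = (-10 + n**2 + 10*n)/(4*n) (O(n) = (n + ((n**2 + 9*n) - 10))/(n + 3*n) = (n + (-10 + n**2 + 9*n))/((4*n)) = (-10 + n**2 + 10*n)*(1/(4*n)) = (-10 + n**2 + 10*n)/(4*n))
O(3)**3 = ((1/4)*(-10 + 3**2 + 10*3)/3)**3 = ((1/4)*(1/3)*(-10 + 9 + 30))**3 = ((1/4)*(1/3)*29)**3 = (29/12)**3 = 24389/1728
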